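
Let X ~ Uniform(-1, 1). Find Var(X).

For X ~ Uniform(-1, 1):
Var(X) = \frac{1}{3}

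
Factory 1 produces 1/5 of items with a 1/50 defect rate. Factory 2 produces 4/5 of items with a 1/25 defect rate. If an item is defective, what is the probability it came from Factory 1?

Using Bayes' theorem:
P(F1) = 1/5, P(D|F1) = 1/50
P(F2) = 4/5, P(D|F2) = 1/25
P(D) = P(D|F1)P(F1) + P(D|F2)P(F2)
     = \frac{9}{250}
P(F1|D) = P(D|F1)P(F1) / P(D)
= \frac{1}{9}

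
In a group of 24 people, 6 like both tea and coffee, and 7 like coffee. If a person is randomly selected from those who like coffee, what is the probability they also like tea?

P(A ∩ B) = 6/24 = 1/4
P(B) = 7/24
P(A|B) = P(A ∩ B) / P(B) = (1/4) / (7/24) = 6/7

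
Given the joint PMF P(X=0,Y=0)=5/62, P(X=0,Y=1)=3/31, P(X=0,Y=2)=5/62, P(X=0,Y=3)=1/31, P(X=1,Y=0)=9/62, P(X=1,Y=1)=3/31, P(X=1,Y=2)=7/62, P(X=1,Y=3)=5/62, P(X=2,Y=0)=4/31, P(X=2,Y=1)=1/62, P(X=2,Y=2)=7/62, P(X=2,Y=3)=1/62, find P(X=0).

P(X=0) = P(X=0,Y=0) + P(X=0,Y=1) + P(X=0,Y=2) + P(X=0,Y=3)
= 5/62 + 3/31 + 5/62 + 1/31
= 9/31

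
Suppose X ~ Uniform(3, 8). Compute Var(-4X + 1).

For X ~ Uniform(3, 8):
Var(X) = \frac{25}{12}
Var(-4X + 1) = (-4)² × Var(X) = 16 × \frac{25}{12} = \frac{100}{3}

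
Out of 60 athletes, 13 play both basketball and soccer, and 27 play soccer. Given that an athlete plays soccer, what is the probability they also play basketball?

P(A ∩ B) = 13/60
P(B) = 27/60 = 9/20
P(A|B) = P(A ∩ B) / P(B) = (13/60) / (9/20) = 13/27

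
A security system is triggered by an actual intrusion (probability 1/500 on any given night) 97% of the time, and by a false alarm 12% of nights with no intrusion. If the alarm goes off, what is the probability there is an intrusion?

Let D = the rare event, + = positive/flagged.
P(D) = 1/500
P(+|D) = 97/100
P(+|D') = 12/100 = 3/25
P(+) = P(+|D)P(D) + P(+|D')P(D')
     = \frac{97}{100} × \frac{1}{500} + \frac{3}{25} × \frac{499}{500}
     = \frac{1217}{10000}
P(D|+) = P(+|D)P(D)/P(+) = \frac{97}{6085}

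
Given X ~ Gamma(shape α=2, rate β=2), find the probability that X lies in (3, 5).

P(3 < X < 5) = ∫_{3}^{5} f(x) dx
where f(x) = 4 x e^{- 2 x}
= \frac{-11 + 7 e^{4}}{e^{10}}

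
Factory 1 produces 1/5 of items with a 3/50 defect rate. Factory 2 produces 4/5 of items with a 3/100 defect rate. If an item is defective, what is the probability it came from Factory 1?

Using Bayes' theorem:
P(F1) = 1/5, P(D|F1) = 3/50
P(F2) = 4/5, P(D|F2) = 3/100
P(D) = P(D|F1)P(F1) + P(D|F2)P(F2)
     = \frac{9}{250}
P(F1|D) = P(D|F1)P(F1) / P(D)
= \frac{1}{3}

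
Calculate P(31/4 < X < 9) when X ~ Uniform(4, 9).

P(31/4 < X < 9) = ∫_{31/4}^{9} f(x) dx
where f(x) = \frac{1}{5}
= \frac{1}{4}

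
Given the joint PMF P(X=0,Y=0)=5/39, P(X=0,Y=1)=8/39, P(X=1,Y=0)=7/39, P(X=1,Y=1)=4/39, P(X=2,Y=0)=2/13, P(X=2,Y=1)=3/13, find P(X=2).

P(X=2) = P(X=2,Y=0) + P(X=2,Y=1)
= 2/13 + 3/13
= 5/13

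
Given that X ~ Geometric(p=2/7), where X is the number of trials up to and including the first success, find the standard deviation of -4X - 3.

For X ~ Geometric(p=2/7), where X is the number of trials up to and including the first success:
Var(X) = \frac{35}{4}
SD(X) = √(Var(X)) = √(\frac{35}{4}) = \frac{\sqrt{35}}{2}
SD(-4X - 3) = |-4| × SD(X) = 4 × \frac{\sqrt{35}}{2} = 2 \sqrt{35}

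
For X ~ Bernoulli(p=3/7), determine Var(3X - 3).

For X ~ Bernoulli(p=3/7):
Var(X) = \frac{12}{49}
Var(3X - 3) = (3)² × Var(X) = 9 × \frac{12}{49} = \frac{108}{49}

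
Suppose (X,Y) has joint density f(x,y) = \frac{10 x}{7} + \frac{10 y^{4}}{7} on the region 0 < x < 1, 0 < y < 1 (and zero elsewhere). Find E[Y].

E[Y] = ∫_0^1 ∫_0^1 y × f(x,y) dx dy
= \frac{25}{42}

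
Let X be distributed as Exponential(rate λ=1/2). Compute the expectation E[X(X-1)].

E[X(X-1)] = E[X² - X] = E[X²] - E[X]
E[X] = 2
E[X²] = Var(X) + (E[X])² = 4 + (2)² = 8
E[X(X-1)] = 8 - 2 = 6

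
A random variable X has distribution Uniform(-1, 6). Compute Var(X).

For X ~ Uniform(-1, 6):
Var(X) = \frac{49}{12}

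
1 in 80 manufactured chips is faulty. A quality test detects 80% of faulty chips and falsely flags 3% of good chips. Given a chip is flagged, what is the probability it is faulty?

Let D = the rare event, + = positive/flagged.
P(D) = 1/80
P(+|D) = 80/100 = 4/5
P(+|D') = 3/100
P(+) = P(+|D)P(D) + P(+|D')P(D')
     = \frac{4}{5} × \frac{1}{80} + \frac{3}{100} × \frac{79}{80}
     = \frac{317}{8000}
P(D|+) = P(+|D)P(D)/P(+) = \frac{80}{317}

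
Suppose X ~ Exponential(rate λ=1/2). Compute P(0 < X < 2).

P(0 < X < 2) = ∫_{0}^{2} f(x) dx
where f(x) = \frac{e^{- \frac{x}{2}}}{2}
= 1 - e^{-1}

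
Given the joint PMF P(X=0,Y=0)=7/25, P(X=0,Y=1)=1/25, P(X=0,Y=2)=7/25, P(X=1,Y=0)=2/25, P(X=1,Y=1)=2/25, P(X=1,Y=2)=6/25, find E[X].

First find marginal of X:
P(X=0) = 3/5
P(X=1) = 2/5
E[X] = 0 × 3/5 + 1 × 2/5 = 2/5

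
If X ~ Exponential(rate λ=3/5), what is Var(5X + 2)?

For X ~ Exponential(rate λ=3/5):
Var(X) = \frac{25}{9}
Var(5X + 2) = (5)² × Var(X) = 25 × \frac{25}{9} = \frac{625}{9}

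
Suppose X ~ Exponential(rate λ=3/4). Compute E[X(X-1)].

E[X(X-1)] = E[X² - X] = E[X²] - E[X]
E[X] = \frac{4}{3}
E[X²] = Var(X) + (E[X])² = \frac{16}{9} + (\frac{4}{3})² = \frac{32}{9}
E[X(X-1)] = \frac{32}{9} - \frac{4}{3} = \frac{20}{9}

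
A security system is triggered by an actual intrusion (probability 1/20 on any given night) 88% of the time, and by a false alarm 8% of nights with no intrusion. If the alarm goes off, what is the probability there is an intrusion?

Let D = the rare event, + = positive/flagged.
P(D) = 1/20
P(+|D) = 88/100 = 22/25
P(+|D') = 8/100 = 2/25
P(+) = P(+|D)P(D) + P(+|D')P(D')
     = \frac{22}{25} × \frac{1}{20} + \frac{2}{25} × \frac{19}{20}
     = \frac{3}{25}
P(D|+) = P(+|D)P(D)/P(+) = \frac{11}{30}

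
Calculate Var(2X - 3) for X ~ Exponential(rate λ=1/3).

For X ~ Exponential(rate λ=1/3):
Var(X) = 9
Var(2X - 3) = (2)² × Var(X) = 4 × 9 = 36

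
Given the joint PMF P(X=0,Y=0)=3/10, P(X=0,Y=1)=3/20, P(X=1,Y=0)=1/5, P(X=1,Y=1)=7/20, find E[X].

First find marginal of X:
P(X=0) = 9/20
P(X=1) = 11/20
E[X] = 0 × 9/20 + 1 × 11/20 = 11/20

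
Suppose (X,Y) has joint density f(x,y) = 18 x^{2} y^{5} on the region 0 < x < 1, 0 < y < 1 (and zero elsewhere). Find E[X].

E[X] = ∫_0^1 ∫_0^1 x × f(x,y) dy dx
= ∫_0^1 ∫_0^1 x × (18 x^{2} y^{5}) dy dx
= \frac{3}{4}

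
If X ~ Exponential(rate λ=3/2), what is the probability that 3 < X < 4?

P(3 < X < 4) = ∫_{3}^{4} f(x) dx
where f(x) = \frac{3 e^{- \frac{3 x}{2}}}{2}
= - \frac{1}{e^{6}} + e^{- \frac{9}{2}}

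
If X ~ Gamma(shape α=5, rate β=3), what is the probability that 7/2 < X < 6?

P(7/2 < X < 6) = ∫_{7/2}^{6} f(x) dx
where f(x) = \frac{81 x^{4} e^{- 3 x}}{8}
= - \frac{5527}{e^{18}} + \frac{98051}{128 e^{\frac{21}{2}}}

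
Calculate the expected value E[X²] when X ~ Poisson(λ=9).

Using the identity E[X²] = Var(X) + (E[X])²:
E[X] = 9
Var(X) = 9
E[X²] = 9 + (9)²
= 90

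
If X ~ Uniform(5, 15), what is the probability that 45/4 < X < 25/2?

P(45/4 < X < 25/2) = ∫_{45/4}^{25/2} f(x) dx
where f(x) = \frac{1}{10}
= \frac{1}{8}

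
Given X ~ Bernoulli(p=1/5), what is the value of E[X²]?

Using the identity E[X²] = Var(X) + (E[X])²:
E[X] = \frac{1}{5}
Var(X) = \frac{4}{25}
E[X²] = \frac{4}{25} + (\frac{1}{5})²
= \frac{1}{5}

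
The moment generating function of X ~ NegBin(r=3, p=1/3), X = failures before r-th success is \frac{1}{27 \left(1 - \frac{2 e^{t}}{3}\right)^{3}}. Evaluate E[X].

To find E[X], compute M^(1)(0):
M^(1)(t) = \frac{2 e^{t}}{27 \left(1 - \frac{2 e^{t}}{3}\right)^{4}}
M^(1)(0) = 6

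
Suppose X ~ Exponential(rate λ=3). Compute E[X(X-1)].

E[X(X-1)] = E[X² - X] = E[X²] - E[X]
E[X] = \frac{1}{3}
E[X²] = Var(X) + (E[X])² = \frac{1}{9} + (\frac{1}{3})² = \frac{2}{9}
E[X(X-1)] = \frac{2}{9} - \frac{1}{3} = - \frac{1}{9}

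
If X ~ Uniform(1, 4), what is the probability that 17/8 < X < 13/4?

P(17/8 < X < 13/4) = ∫_{17/8}^{13/4} f(x) dx
where f(x) = \frac{1}{3}
= \frac{3}{8}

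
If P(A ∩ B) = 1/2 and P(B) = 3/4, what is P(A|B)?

P(A|B) = P(A ∩ B) / P(B)
= (1/2) / (3/4)
= 2/3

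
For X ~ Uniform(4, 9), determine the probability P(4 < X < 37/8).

P(4 < X < 37/8) = ∫_{4}^{37/8} f(x) dx
where f(x) = \frac{1}{5}
= \frac{1}{8}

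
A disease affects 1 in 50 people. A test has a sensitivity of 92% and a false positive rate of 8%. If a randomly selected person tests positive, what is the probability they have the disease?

Let D = the rare event, + = positive/flagged.
P(D) = 1/50
P(+|D) = 92/100 = 23/25
P(+|D') = 8/100 = 2/25
P(+) = P(+|D)P(D) + P(+|D')P(D')
     = \frac{23}{25} × \frac{1}{50} + \frac{2}{25} × \frac{49}{50}
     = \frac{121}{1250}
P(D|+) = P(+|D)P(D)/P(+) = \frac{23}{121}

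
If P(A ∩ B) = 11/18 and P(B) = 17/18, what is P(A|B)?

P(A|B) = P(A ∩ B) / P(B)
= (11/18) / (17/18)
= 11/17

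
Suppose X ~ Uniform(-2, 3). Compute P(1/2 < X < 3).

P(1/2 < X < 3) = ∫_{1/2}^{3} f(x) dx
where f(x) = \frac{1}{5}
= \frac{1}{2}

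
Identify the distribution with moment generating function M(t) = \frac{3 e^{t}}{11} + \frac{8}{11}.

The MGF M(t) = \frac{3 e^{t}}{11} + \frac{8}{11} is the standard form for the Bernoulli distribution.
Comparing with the known MGF formula identifies: Bernoulli(p=3/11)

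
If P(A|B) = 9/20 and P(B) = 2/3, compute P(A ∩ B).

By definition, P(A|B) = P(A ∩ B) / P(B)
So P(A ∩ B) = P(A|B) × P(B)
= 9/20 × 2/3
= 3/10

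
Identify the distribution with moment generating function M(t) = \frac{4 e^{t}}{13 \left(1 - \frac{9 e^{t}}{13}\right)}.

The MGF M(t) = \frac{4 e^{t}}{13 \left(1 - \frac{9 e^{t}}{13}\right)} is the standard form for the Geometric distribution.
Comparing with the known MGF formula identifies: Geometric(p=4/13), X = trial number of first success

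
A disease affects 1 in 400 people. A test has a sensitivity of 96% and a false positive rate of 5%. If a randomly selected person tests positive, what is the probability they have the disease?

Let D = the rare event, + = positive/flagged.
P(D) = 1/400
P(+|D) = 96/100 = 24/25
P(+|D') = 5/100 = 1/20
P(+) = P(+|D)P(D) + P(+|D')P(D')
     = \frac{24}{25} × \frac{1}{400} + \frac{1}{20} × \frac{399}{400}
     = \frac{2091}{40000}
P(D|+) = P(+|D)P(D)/P(+) = \frac{32}{697}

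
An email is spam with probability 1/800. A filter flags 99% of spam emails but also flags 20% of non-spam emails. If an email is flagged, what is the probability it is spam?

Let D = the rare event, + = positive/flagged.
P(D) = 1/800
P(+|D) = 99/100
P(+|D') = 20/100 = 1/5
P(+) = P(+|D)P(D) + P(+|D')P(D')
     = \frac{99}{100} × \frac{1}{800} + \frac{1}{5} × \frac{799}{800}
     = \frac{16079}{80000}
P(D|+) = P(+|D)P(D)/P(+) = \frac{99}{16079}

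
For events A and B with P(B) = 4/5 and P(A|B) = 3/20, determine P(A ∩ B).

By definition, P(A|B) = P(A ∩ B) / P(B)
So P(A ∩ B) = P(A|B) × P(B)
= 3/20 × 4/5
= 3/25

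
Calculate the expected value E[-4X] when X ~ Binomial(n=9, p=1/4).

For X ~ Binomial(n=9, p=1/4):
E[X] = \frac{9}{4}
E[-4X] = -4 × E[X] + 0 = -9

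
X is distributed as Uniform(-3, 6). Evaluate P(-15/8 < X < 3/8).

P(-15/8 < X < 3/8) = ∫_{-15/8}^{3/8} f(x) dx
where f(x) = \frac{1}{9}
= \frac{1}{4}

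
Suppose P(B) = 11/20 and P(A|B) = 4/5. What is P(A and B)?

By definition, P(A|B) = P(A ∩ B) / P(B)
So P(A ∩ B) = P(A|B) × P(B)
= 4/5 × 11/20
= 11/25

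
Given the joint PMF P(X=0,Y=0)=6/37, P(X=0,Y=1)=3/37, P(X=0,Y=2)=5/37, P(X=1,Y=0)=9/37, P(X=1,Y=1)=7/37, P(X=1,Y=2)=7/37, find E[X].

First find marginal of X:
P(X=0) = 14/37
P(X=1) = 23/37
E[X] = 0 × 14/37 + 1 × 23/37 = 23/37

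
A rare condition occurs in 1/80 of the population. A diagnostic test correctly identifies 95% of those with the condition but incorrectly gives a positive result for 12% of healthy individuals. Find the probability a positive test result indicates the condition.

Let D = the rare event, + = positive/flagged.
P(D) = 1/80
P(+|D) = 95/100 = 19/20
P(+|D') = 12/100 = 3/25
P(+) = P(+|D)P(D) + P(+|D')P(D')
     = \frac{19}{20} × \frac{1}{80} + \frac{3}{25} × \frac{79}{80}
     = \frac{1043}{8000}
P(D|+) = P(+|D)P(D)/P(+) = \frac{95}{1043}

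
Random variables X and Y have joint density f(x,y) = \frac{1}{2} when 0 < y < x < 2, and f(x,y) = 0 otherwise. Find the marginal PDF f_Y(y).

f_Y(y) = ∫_y^2 \frac{1}{2} dx = 1 - \frac{y}{2}
for 0 < y < 2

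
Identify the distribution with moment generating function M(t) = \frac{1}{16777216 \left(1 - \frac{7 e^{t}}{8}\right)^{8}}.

The MGF M(t) = \frac{1}{16777216 \left(1 - \frac{7 e^{t}}{8}\right)^{8}} is the standard form for the NegativeBinomial distribution.
Comparing with the known MGF formula identifies: NegBin(r=8, p=1/8), X = failures before r-th success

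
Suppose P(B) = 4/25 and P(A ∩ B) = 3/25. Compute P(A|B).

P(A|B) = P(A ∩ B) / P(B)
= (3/25) / (4/25)
= 3/4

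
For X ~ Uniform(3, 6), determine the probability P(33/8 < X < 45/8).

P(33/8 < X < 45/8) = ∫_{33/8}^{45/8} f(x) dx
where f(x) = \frac{1}{3}
= \frac{1}{2}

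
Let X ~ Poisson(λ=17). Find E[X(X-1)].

E[X(X-1)] = E[X² - X] = E[X²] - E[X]
E[X] = 17
E[X²] = Var(X) + (E[X])² = 17 + (17)² = 306
E[X(X-1)] = 306 - 17 = 289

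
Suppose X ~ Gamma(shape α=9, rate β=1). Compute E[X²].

Using the identity E[X²] = Var(X) + (E[X])²:
E[X] = 9
Var(X) = 9
E[X²] = 9 + (9)²
= 90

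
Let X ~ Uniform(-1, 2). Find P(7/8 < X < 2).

P(7/8 < X < 2) = ∫_{7/8}^{2} f(x) dx
where f(x) = \frac{1}{3}
= \frac{3}{8}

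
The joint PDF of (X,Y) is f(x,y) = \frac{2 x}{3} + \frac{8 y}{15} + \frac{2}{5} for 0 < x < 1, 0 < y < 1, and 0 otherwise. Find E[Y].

E[Y] = ∫_0^1 ∫_0^1 y × f(x,y) dx dy
= \frac{49}{90}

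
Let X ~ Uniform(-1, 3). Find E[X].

For X ~ Uniform(-1, 3), the expected value is:
E[X] = 1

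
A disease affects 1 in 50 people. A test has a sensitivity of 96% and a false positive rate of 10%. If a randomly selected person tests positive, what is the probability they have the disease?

Let D = the rare event, + = positive/flagged.
P(D) = 1/50
P(+|D) = 96/100 = 24/25
P(+|D') = 10/100 = 1/10
P(+) = P(+|D)P(D) + P(+|D')P(D')
     = \frac{24}{25} × \frac{1}{50} + \frac{1}{10} × \frac{49}{50}
     = \frac{293}{2500}
P(D|+) = P(+|D)P(D)/P(+) = \frac{48}{293}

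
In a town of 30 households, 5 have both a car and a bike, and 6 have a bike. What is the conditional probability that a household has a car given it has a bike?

P(A ∩ B) = 5/30 = 1/6
P(B) = 6/30 = 1/5
P(A|B) = P(A ∩ B) / P(B) = (1/6) / (1/5) = 5/6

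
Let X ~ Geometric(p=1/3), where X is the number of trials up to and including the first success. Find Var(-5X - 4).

For X ~ Geometric(p=1/3), where X is the number of trials up to and including the first success:
Var(X) = 6
Var(-5X - 4) = (-5)² × Var(X) = 25 × 6 = 150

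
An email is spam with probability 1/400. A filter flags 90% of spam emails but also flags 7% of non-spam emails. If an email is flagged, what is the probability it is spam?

Let D = the rare event, + = positive/flagged.
P(D) = 1/400
P(+|D) = 90/100 = 9/10
P(+|D') = 7/100
P(+) = P(+|D)P(D) + P(+|D')P(D')
     = \frac{9}{10} × \frac{1}{400} + \frac{7}{100} × \frac{399}{400}
     = \frac{2883}{40000}
P(D|+) = P(+|D)P(D)/P(+) = \frac{30}{961}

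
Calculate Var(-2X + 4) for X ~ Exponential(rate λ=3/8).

For X ~ Exponential(rate λ=3/8):
Var(X) = \frac{64}{9}
Var(-2X + 4) = (-2)² × Var(X) = 4 × \frac{64}{9} = \frac{256}{9}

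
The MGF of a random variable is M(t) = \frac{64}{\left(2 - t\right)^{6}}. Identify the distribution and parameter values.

The MGF M(t) = \frac{64}{\left(2 - t\right)^{6}} is the standard form for the Gamma distribution.
Comparing with the known MGF formula identifies: Gamma(shape α=6, rate β=2)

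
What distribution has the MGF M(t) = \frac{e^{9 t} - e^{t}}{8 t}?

The MGF M(t) = \frac{e^{9 t} - e^{t}}{8 t} is the standard form for the Uniform distribution.
Comparing with the known MGF formula identifies: Uniform(1, 9)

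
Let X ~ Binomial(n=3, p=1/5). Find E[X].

For X ~ Binomial(n=3, p=1/5), the expected value is:
E[X] = \frac{3}{5}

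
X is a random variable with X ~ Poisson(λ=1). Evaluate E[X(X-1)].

E[X(X-1)] = E[X² - X] = E[X²] - E[X]
E[X] = 1
E[X²] = Var(X) + (E[X])² = 1 + (1)² = 2
E[X(X-1)] = 2 - 1 = 1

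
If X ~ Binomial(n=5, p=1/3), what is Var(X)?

For X ~ Binomial(n=5, p=1/3):
Var(X) = \frac{10}{9}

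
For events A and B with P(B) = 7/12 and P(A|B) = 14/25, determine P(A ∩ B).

By definition, P(A|B) = P(A ∩ B) / P(B)
So P(A ∩ B) = P(A|B) × P(B)
= 14/25 × 7/12
= 49/150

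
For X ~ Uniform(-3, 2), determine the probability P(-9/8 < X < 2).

P(-9/8 < X < 2) = ∫_{-9/8}^{2} f(x) dx
where f(x) = \frac{1}{5}
= \frac{5}{8}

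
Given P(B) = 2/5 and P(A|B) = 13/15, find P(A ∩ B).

By definition, P(A|B) = P(A ∩ B) / P(B)
So P(A ∩ B) = P(A|B) × P(B)
= 13/15 × 2/5
= 26/75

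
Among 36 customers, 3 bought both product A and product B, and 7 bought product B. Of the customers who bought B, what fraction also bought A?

P(A ∩ B) = 3/36 = 1/12
P(B) = 7/36
P(A|B) = P(A ∩ B) / P(B) = (1/12) / (7/36) = 3/7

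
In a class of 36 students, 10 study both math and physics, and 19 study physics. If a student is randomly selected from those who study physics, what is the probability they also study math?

P(A ∩ B) = 10/36 = 5/18
P(B) = 19/36
P(A|B) = P(A ∩ B) / P(B) = (5/18) / (19/36) = 10/19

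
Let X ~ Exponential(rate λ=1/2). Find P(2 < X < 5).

P(2 < X < 5) = ∫_{2}^{5} f(x) dx
where f(x) = \frac{e^{- \frac{x}{2}}}{2}
= - \frac{1}{e^{\frac{5}{2}}} + e^{-1}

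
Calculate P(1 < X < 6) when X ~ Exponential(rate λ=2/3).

P(1 < X < 6) = ∫_{1}^{6} f(x) dx
where f(x) = \frac{2 e^{- \frac{2 x}{3}}}{3}
= - \frac{1}{e^{4}} + e^{- \frac{2}{3}}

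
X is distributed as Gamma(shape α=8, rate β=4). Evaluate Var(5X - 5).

For X ~ Gamma(shape α=8, rate β=4):
Var(X) = \frac{1}{2}
Var(5X - 5) = (5)² × Var(X) = 25 × \frac{1}{2} = \frac{25}{2}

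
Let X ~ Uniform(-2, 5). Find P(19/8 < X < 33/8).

P(19/8 < X < 33/8) = ∫_{19/8}^{33/8} f(x) dx
where f(x) = \frac{1}{7}
= \frac{1}{4}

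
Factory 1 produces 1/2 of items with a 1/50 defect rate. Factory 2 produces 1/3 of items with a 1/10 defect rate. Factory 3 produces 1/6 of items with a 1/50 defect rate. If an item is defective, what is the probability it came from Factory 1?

Using Bayes' theorem:
P(F1) = 1/2, P(D|F1) = 1/50
P(F2) = 1/3, P(D|F2) = 1/10
P(F3) = 1/6, P(D|F3) = 1/50
P(D) = P(D|F1)P(F1) + P(D|F2)P(F2) + P(D|F3)P(F3)
     = \frac{7}{150}
P(F1|D) = P(D|F1)P(F1) / P(D)
= \frac{3}{14}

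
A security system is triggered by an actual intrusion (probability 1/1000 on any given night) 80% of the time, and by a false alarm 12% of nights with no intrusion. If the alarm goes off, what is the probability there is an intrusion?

Let D = the rare event, + = positive/flagged.
P(D) = 1/1000
P(+|D) = 80/100 = 4/5
P(+|D') = 12/100 = 3/25
P(+) = P(+|D)P(D) + P(+|D')P(D')
     = \frac{4}{5} × \frac{1}{1000} + \frac{3}{25} × \frac{999}{1000}
     = \frac{3017}{25000}
P(D|+) = P(+|D)P(D)/P(+) = \frac{20}{3017}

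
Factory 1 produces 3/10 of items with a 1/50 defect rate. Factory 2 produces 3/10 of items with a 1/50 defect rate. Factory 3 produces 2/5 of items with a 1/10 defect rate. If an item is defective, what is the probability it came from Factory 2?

Using Bayes' theorem:
P(F1) = 3/10, P(D|F1) = 1/50
P(F2) = 3/10, P(D|F2) = 1/50
P(F3) = 2/5, P(D|F3) = 1/10
P(D) = P(D|F1)P(F1) + P(D|F2)P(F2) + P(D|F3)P(F3)
     = \frac{13}{250}
P(F2|D) = P(D|F2)P(F2) / P(D)
= \frac{3}{26}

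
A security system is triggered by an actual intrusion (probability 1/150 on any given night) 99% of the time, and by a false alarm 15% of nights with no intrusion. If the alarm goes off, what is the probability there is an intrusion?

Let D = the rare event, + = positive/flagged.
P(D) = 1/150
P(+|D) = 99/100
P(+|D') = 15/100 = 3/20
P(+) = P(+|D)P(D) + P(+|D')P(D')
     = \frac{99}{100} × \frac{1}{150} + \frac{3}{20} × \frac{149}{150}
     = \frac{389}{2500}
P(D|+) = P(+|D)P(D)/P(+) = \frac{33}{778}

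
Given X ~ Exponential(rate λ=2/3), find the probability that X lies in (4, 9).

P(4 < X < 9) = ∫_{4}^{9} f(x) dx
where f(x) = \frac{2 e^{- \frac{2 x}{3}}}{3}
= - \frac{1}{e^{6}} + e^{- \frac{8}{3}}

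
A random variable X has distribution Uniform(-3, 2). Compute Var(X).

For X ~ Uniform(-3, 2):
Var(X) = \frac{25}{12}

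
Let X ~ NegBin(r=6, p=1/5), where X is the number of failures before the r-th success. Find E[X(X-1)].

E[X(X-1)] = E[X² - X] = E[X²] - E[X]
E[X] = 24
E[X²] = Var(X) + (E[X])² = 120 + (24)² = 696
E[X(X-1)] = 696 - 24 = 672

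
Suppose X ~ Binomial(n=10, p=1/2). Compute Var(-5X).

For X ~ Binomial(n=10, p=1/2):
Var(X) = \frac{5}{2}
Var(-5X) = (-5)² × Var(X) = 25 × \frac{5}{2} = \frac{125}{2}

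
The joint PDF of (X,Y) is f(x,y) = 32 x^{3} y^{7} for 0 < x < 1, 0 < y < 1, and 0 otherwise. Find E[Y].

E[Y] = ∫_0^1 ∫_0^1 y × f(x,y) dx dy
= \frac{8}{9}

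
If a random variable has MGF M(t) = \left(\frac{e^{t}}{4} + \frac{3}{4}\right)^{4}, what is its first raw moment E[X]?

To find E[X], compute M^(1)(0):
M^(1)(t) = \left(\frac{e^{t}}{4} + \frac{3}{4}\right)^{3} e^{t}
M^(1)(0) = 1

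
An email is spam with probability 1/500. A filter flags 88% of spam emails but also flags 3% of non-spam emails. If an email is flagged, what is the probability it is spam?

Let D = the rare event, + = positive/flagged.
P(D) = 1/500
P(+|D) = 88/100 = 22/25
P(+|D') = 3/100
P(+) = P(+|D)P(D) + P(+|D')P(D')
     = \frac{22}{25} × \frac{1}{500} + \frac{3}{100} × \frac{499}{500}
     = \frac{317}{10000}
P(D|+) = P(+|D)P(D)/P(+) = \frac{88}{1585}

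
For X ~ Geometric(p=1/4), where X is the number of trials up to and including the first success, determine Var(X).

For X ~ Geometric(p=1/4), where X is the number of trials up to and including the first success:
Var(X) = 12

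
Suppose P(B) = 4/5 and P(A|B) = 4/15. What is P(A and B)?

By definition, P(A|B) = P(A ∩ B) / P(B)
So P(A ∩ B) = P(A|B) × P(B)
= 4/15 × 4/5
= 16/75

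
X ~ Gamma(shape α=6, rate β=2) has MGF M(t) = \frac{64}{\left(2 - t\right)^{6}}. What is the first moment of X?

To find E[X], compute M^(1)(0):
M^(1)(t) = \frac{384}{\left(2 - t\right)^{7}}
M^(1)(0) = 3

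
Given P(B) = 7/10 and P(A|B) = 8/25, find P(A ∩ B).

By definition, P(A|B) = P(A ∩ B) / P(B)
So P(A ∩ B) = P(A|B) × P(B)
= 8/25 × 7/10
= 28/125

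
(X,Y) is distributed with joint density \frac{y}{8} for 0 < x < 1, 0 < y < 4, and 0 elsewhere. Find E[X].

f_X(x) = ∫_0^4 \frac{y}{8} dy = 1
E[X] = ∫_0^1 x × (1) dx = \frac{1}{2}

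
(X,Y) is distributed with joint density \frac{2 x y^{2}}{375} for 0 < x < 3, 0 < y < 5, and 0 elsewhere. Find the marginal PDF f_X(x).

f_X(x) = ∫_0^5 f(x,y) dy
= ∫_0^5 \frac{2 x y^{2}}{375} dy
= \frac{2 x}{9} for 0 < x < 3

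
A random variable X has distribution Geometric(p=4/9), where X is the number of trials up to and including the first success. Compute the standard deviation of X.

For X ~ Geometric(p=4/9), where X is the number of trials up to and including the first success:
Var(X) = \frac{45}{16}
SD(X) = √(Var(X)) = √(\frac{45}{16}) = \frac{3 \sqrt{5}}{4}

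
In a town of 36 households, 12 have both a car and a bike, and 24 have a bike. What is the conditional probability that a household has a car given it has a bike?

P(A ∩ B) = 12/36 = 1/3
P(B) = 24/36 = 2/3
P(A|B) = P(A ∩ B) / P(B) = (1/3) / (2/3) = 1/2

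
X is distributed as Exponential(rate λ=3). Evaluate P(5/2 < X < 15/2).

P(5/2 < X < 15/2) = ∫_{5/2}^{15/2} f(x) dx
where f(x) = 3 e^{- 3 x}
= - \frac{1 - e^{15}}{e^{\frac{45}{2}}}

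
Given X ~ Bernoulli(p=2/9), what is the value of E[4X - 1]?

For X ~ Bernoulli(p=2/9):
E[X] = \frac{2}{9}
E[4X - 1] = 4 × E[X] - 1 = - \frac{1}{9}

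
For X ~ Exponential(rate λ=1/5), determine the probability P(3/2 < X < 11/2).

P(3/2 < X < 11/2) = ∫_{3/2}^{11/2} f(x) dx
where f(x) = \frac{e^{- \frac{x}{5}}}{5}
= - \frac{1 - e^{\frac{4}{5}}}{e^{\frac{11}{10}}}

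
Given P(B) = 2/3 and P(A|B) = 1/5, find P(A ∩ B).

By definition, P(A|B) = P(A ∩ B) / P(B)
So P(A ∩ B) = P(A|B) × P(B)
= 1/5 × 2/3
= 2/15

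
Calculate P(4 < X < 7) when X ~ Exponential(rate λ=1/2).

P(4 < X < 7) = ∫_{4}^{7} f(x) dx
where f(x) = \frac{e^{- \frac{x}{2}}}{2}
= - \frac{1}{e^{\frac{7}{2}}} + e^{-2}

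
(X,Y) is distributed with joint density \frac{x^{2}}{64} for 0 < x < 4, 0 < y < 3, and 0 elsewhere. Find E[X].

f_X(x) = ∫_0^3 \frac{x^{2}}{64} dy = \frac{3 x^{2}}{64}
E[X] = ∫_0^4 x × (\frac{3 x^{2}}{64}) dx = 3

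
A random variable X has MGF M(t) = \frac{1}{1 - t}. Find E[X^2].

To find E[X^2], compute M^(2)(0):
M^(1)(t) = \frac{1}{\left(1 - t\right)^{2}}
M^(2)(t) = \frac{2}{\left(1 - t\right)^{3}}
M^(2)(0) = 2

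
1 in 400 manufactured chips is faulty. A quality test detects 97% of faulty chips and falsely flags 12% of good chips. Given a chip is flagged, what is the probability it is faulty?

Let D = the rare event, + = positive/flagged.
P(D) = 1/400
P(+|D) = 97/100
P(+|D') = 12/100 = 3/25
P(+) = P(+|D)P(D) + P(+|D')P(D')
     = \frac{97}{100} × \frac{1}{400} + \frac{3}{25} × \frac{399}{400}
     = \frac{977}{8000}
P(D|+) = P(+|D)P(D)/P(+) = \frac{97}{4885}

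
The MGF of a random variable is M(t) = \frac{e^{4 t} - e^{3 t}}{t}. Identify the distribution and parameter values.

The MGF M(t) = \frac{e^{4 t} - e^{3 t}}{t} is the standard form for the Uniform distribution.
Comparing with the known MGF formula identifies: Uniform(3, 4)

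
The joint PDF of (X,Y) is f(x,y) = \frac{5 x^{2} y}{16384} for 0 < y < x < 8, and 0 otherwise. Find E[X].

f_X(x) = ∫_0^x \frac{5 x^{2} y}{16384} dy = \frac{5 x^{4}}{32768}
E[X] = ∫_0^8 x × (\frac{5 x^{4}}{32768}) dx = \frac{20}{3}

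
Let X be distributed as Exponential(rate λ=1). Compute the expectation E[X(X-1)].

E[X(X-1)] = E[X² - X] = E[X²] - E[X]
E[X] = 1
E[X²] = Var(X) + (E[X])² = 1 + (1)² = 2
E[X(X-1)] = 2 - 1 = 1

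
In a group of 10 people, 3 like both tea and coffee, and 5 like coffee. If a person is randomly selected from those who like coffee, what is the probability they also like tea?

P(A ∩ B) = 3/10
P(B) = 5/10 = 1/2
P(A|B) = P(A ∩ B) / P(B) = (3/10) / (1/2) = 3/5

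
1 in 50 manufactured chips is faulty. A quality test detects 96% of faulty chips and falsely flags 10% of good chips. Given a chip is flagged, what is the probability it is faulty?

Let D = the rare event, + = positive/flagged.
P(D) = 1/50
P(+|D) = 96/100 = 24/25
P(+|D') = 10/100 = 1/10
P(+) = P(+|D)P(D) + P(+|D')P(D')
     = \frac{24}{25} × \frac{1}{50} + \frac{1}{10} × \frac{49}{50}
     = \frac{293}{2500}
P(D|+) = P(+|D)P(D)/P(+) = \frac{48}{293}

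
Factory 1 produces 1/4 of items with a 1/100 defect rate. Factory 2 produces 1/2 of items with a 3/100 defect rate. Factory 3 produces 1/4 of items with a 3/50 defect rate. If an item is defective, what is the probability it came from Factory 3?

Using Bayes' theorem:
P(F1) = 1/4, P(D|F1) = 1/100
P(F2) = 1/2, P(D|F2) = 3/100
P(F3) = 1/4, P(D|F3) = 3/50
P(D) = P(D|F1)P(F1) + P(D|F2)P(F2) + P(D|F3)P(F3)
     = \frac{13}{400}
P(F3|D) = P(D|F3)P(F3) / P(D)
= \frac{6}{13}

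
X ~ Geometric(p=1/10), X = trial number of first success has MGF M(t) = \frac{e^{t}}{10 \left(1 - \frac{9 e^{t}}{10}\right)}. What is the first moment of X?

To find E[X], compute M^(1)(0):
M^(1)(t) = \frac{e^{t}}{10 \left(1 - \frac{9 e^{t}}{10}\right)} + \frac{9 e^{2 t}}{100 \left(1 - \frac{9 e^{t}}{10}\right)^{2}}
M^(1)(0) = 10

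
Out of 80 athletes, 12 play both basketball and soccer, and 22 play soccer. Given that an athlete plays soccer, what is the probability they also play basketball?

P(A ∩ B) = 12/80 = 3/20
P(B) = 22/80 = 11/40
P(A|B) = P(A ∩ B) / P(B) = (3/20) / (11/40) = 6/11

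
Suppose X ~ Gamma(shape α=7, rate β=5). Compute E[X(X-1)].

E[X(X-1)] = E[X² - X] = E[X²] - E[X]
E[X] = \frac{7}{5}
E[X²] = Var(X) + (E[X])² = \frac{7}{25} + (\frac{7}{5})² = \frac{56}{25}
E[X(X-1)] = \frac{56}{25} - \frac{7}{5} = \frac{21}{25}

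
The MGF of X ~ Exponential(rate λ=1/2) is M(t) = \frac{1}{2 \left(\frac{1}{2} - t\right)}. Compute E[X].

To find E[X], compute M^(1)(0):
M^(1)(t) = \frac{1}{2 \left(\frac{1}{2} - t\right)^{2}}
M^(1)(0) = 2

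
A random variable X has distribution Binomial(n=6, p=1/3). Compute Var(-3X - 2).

For X ~ Binomial(n=6, p=1/3):
Var(X) = \frac{4}{3}
Var(-3X - 2) = (-3)² × Var(X) = 9 × \frac{4}{3} = 12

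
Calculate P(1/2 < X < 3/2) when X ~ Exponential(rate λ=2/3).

P(1/2 < X < 3/2) = ∫_{1/2}^{3/2} f(x) dx
where f(x) = \frac{2 e^{- \frac{2 x}{3}}}{3}
= - \frac{1}{e} + e^{- \frac{1}{3}}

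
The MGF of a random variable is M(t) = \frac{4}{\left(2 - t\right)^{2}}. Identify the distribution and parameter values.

The MGF M(t) = \frac{4}{\left(2 - t\right)^{2}} is the standard form for the Gamma distribution.
Comparing with the known MGF formula identifies: Gamma(shape α=2, rate β=2)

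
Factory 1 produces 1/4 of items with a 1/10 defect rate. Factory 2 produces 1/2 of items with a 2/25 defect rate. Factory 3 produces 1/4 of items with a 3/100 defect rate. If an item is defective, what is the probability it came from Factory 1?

Using Bayes' theorem:
P(F1) = 1/4, P(D|F1) = 1/10
P(F2) = 1/2, P(D|F2) = 2/25
P(F3) = 1/4, P(D|F3) = 3/100
P(D) = P(D|F1)P(F1) + P(D|F2)P(F2) + P(D|F3)P(F3)
     = \frac{29}{400}
P(F1|D) = P(D|F1)P(F1) / P(D)
= \frac{10}{29}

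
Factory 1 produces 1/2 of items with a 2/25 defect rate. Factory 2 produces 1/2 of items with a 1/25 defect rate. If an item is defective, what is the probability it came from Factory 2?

Using Bayes' theorem:
P(F1) = 1/2, P(D|F1) = 2/25
P(F2) = 1/2, P(D|F2) = 1/25
P(D) = P(D|F1)P(F1) + P(D|F2)P(F2)
     = \frac{3}{50}
P(F2|D) = P(D|F2)P(F2) / P(D)
= \frac{1}{3}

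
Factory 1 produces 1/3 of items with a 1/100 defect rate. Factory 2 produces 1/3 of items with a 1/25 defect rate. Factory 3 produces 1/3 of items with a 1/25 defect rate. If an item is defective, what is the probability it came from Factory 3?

Using Bayes' theorem:
P(F1) = 1/3, P(D|F1) = 1/100
P(F2) = 1/3, P(D|F2) = 1/25
P(F3) = 1/3, P(D|F3) = 1/25
P(D) = P(D|F1)P(F1) + P(D|F2)P(F2) + P(D|F3)P(F3)
     = \frac{3}{100}
P(F3|D) = P(D|F3)P(F3) / P(D)
= \frac{4}{9}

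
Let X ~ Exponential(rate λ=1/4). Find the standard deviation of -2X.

For X ~ Exponential(rate λ=1/4):
Var(X) = 16
SD(X) = √(Var(X)) = √(16) = 4
SD(-2X) = |-2| × SD(X) = 2 × 4 = 8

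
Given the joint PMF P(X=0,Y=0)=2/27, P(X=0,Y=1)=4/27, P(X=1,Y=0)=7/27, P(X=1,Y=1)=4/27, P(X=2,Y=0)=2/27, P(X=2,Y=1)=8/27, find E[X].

First find marginal of X:
P(X=0) = 2/9
P(X=1) = 11/27
P(X=2) = 10/27
E[X] = 0 × 2/9 + 1 × 11/27 + 2 × 10/27 = 31/27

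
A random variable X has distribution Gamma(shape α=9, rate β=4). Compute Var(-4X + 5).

For X ~ Gamma(shape α=9, rate β=4):
Var(X) = \frac{9}{16}
Var(-4X + 5) = (-4)² × Var(X) = 16 × \frac{9}{16} = 9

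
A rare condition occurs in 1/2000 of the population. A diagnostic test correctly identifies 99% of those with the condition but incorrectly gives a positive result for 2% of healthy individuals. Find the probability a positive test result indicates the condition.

Let D = the rare event, + = positive/flagged.
P(D) = 1/2000
P(+|D) = 99/100
P(+|D') = 2/100 = 1/50
P(+) = P(+|D)P(D) + P(+|D')P(D')
     = \frac{99}{100} × \frac{1}{2000} + \frac{1}{50} × \frac{1999}{2000}
     = \frac{4097}{200000}
P(D|+) = P(+|D)P(D)/P(+) = \frac{99}{4097}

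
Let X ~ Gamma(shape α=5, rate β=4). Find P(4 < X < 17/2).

P(4 < X < 17/2) = ∫_{4}^{17/2} f(x) dx
where f(x) = \frac{128 x^{4} e^{- 4 x}}{3}
= \frac{-188533 + 10675 e^{18}}{3 e^{34}}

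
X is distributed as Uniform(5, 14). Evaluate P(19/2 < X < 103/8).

P(19/2 < X < 103/8) = ∫_{19/2}^{103/8} f(x) dx
where f(x) = \frac{1}{9}
= \frac{3}{8}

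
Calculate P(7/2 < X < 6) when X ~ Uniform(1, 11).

P(7/2 < X < 6) = ∫_{7/2}^{6} f(x) dx
where f(x) = \frac{1}{10}
= \frac{1}{4}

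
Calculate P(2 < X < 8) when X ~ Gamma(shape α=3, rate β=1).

P(2 < X < 8) = ∫_{2}^{8} f(x) dx
where f(x) = \frac{x^{2} e^{- x}}{2}
= \frac{-41 + 5 e^{6}}{e^{8}}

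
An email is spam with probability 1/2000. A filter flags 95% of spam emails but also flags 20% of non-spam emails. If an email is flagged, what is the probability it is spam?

Let D = the rare event, + = positive/flagged.
P(D) = 1/2000
P(+|D) = 95/100 = 19/20
P(+|D') = 20/100 = 1/5
P(+) = P(+|D)P(D) + P(+|D')P(D')
     = \frac{19}{20} × \frac{1}{2000} + \frac{1}{5} × \frac{1999}{2000}
     = \frac{1603}{8000}
P(D|+) = P(+|D)P(D)/P(+) = \frac{19}{8015}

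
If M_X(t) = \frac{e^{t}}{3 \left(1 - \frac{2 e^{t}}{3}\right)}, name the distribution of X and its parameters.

The MGF M(t) = \frac{e^{t}}{3 \left(1 - \frac{2 e^{t}}{3}\right)} is the standard form for the Geometric distribution.
Comparing with the known MGF formula identifies: Geometric(p=1/3), X = trial number of first success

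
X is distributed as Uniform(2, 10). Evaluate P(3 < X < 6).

P(3 < X < 6) = ∫_{3}^{6} f(x) dx
where f(x) = \frac{1}{8}
= \frac{3}{8}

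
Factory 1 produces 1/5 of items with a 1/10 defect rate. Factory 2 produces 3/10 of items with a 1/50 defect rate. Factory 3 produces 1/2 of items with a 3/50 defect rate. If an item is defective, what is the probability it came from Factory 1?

Using Bayes' theorem:
P(F1) = 1/5, P(D|F1) = 1/10
P(F2) = 3/10, P(D|F2) = 1/50
P(F3) = 1/2, P(D|F3) = 3/50
P(D) = P(D|F1)P(F1) + P(D|F2)P(F2) + P(D|F3)P(F3)
     = \frac{7}{125}
P(F1|D) = P(D|F1)P(F1) / P(D)
= \frac{5}{14}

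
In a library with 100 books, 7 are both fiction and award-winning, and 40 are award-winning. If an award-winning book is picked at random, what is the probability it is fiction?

P(A ∩ B) = 7/100
P(B) = 40/100 = 2/5
P(A|B) = P(A ∩ B) / P(B) = (7/100) / (2/5) = 7/40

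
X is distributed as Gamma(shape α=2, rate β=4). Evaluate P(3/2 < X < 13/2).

P(3/2 < X < 13/2) = ∫_{3/2}^{13/2} f(x) dx
where f(x) = 16 x e^{- 4 x}
= \frac{-27 + 7 e^{20}}{e^{26}}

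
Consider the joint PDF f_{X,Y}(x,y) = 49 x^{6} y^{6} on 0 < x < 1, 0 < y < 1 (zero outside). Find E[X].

E[X] = ∫_0^1 ∫_0^1 x × f(x,y) dy dx
= ∫_0^1 ∫_0^1 x × (49 x^{6} y^{6}) dy dx
= \frac{7}{8}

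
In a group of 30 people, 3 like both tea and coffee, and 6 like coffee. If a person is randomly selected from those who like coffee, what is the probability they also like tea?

P(A ∩ B) = 3/30 = 1/10
P(B) = 6/30 = 1/5
P(A|B) = P(A ∩ B) / P(B) = (1/10) / (1/5) = 1/2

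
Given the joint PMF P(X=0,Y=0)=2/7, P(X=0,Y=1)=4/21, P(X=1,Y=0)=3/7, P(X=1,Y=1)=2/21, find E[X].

First find marginal of X:
P(X=0) = 10/21
P(X=1) = 11/21
E[X] = 0 × 10/21 + 1 × 11/21 = 11/21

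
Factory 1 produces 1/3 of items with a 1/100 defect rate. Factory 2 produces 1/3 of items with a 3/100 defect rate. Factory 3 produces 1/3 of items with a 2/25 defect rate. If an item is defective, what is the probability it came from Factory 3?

Using Bayes' theorem:
P(F1) = 1/3, P(D|F1) = 1/100
P(F2) = 1/3, P(D|F2) = 3/100
P(F3) = 1/3, P(D|F3) = 2/25
P(D) = P(D|F1)P(F1) + P(D|F2)P(F2) + P(D|F3)P(F3)
     = \frac{1}{25}
P(F3|D) = P(D|F3)P(F3) / P(D)
= \frac{2}{3}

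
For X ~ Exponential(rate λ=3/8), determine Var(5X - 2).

For X ~ Exponential(rate λ=3/8):
Var(X) = \frac{64}{9}
Var(5X - 2) = (5)² × Var(X) = 25 × \frac{64}{9} = \frac{1600}{9}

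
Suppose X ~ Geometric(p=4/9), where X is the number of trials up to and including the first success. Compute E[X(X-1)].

E[X(X-1)] = E[X² - X] = E[X²] - E[X]
E[X] = \frac{9}{4}
E[X²] = Var(X) + (E[X])² = \frac{45}{16} + (\frac{9}{4})² = \frac{63}{8}
E[X(X-1)] = \frac{63}{8} - \frac{9}{4} = \frac{45}{8}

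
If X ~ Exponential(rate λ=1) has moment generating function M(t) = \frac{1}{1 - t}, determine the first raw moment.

To find E[X], compute M^(1)(0):
M^(1)(t) = \frac{1}{\left(1 - t\right)^{2}}
M^(1)(0) = 1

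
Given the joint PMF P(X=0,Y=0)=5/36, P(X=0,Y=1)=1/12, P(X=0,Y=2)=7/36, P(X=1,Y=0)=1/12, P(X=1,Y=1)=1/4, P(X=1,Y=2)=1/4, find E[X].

First find marginal of X:
P(X=0) = 5/12
P(X=1) = 7/12
E[X] = 0 × 5/12 + 1 × 7/12 = 7/12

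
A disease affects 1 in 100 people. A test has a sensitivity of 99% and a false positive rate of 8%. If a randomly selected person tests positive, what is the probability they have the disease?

Let D = the rare event, + = positive/flagged.
P(D) = 1/100
P(+|D) = 99/100
P(+|D') = 8/100 = 2/25
P(+) = P(+|D)P(D) + P(+|D')P(D')
     = \frac{99}{100} × \frac{1}{100} + \frac{2}{25} × \frac{99}{100}
     = \frac{891}{10000}
P(D|+) = P(+|D)P(D)/P(+) = \frac{1}{9}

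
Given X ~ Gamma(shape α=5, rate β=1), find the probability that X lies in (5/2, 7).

P(5/2 < X < 7) = ∫_{5/2}^{7} f(x) dx
where f(x) = \frac{x^{4} e^{- x}}{24}
= - \frac{4553}{24 e^{7}} + \frac{4169}{384 e^{\frac{5}{2}}}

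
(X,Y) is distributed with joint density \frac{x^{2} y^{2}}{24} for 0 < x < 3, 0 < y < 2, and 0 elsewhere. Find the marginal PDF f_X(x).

f_X(x) = ∫_0^2 f(x,y) dy
= ∫_0^2 \frac{x^{2} y^{2}}{24} dy
= \frac{x^{2}}{9} for 0 < x < 3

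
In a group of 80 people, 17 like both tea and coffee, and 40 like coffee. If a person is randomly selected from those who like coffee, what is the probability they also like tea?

P(A ∩ B) = 17/80
P(B) = 40/80 = 1/2
P(A|B) = P(A ∩ B) / P(B) = (17/80) / (1/2) = 17/40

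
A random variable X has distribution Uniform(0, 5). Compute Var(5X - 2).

For X ~ Uniform(0, 5):
Var(X) = \frac{25}{12}
Var(5X - 2) = (5)² × Var(X) = 25 × \frac{25}{12} = \frac{625}{12}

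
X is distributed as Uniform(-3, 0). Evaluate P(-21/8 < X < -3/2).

P(-21/8 < X < -3/2) = ∫_{-21/8}^{-3/2} f(x) dx
where f(x) = \frac{1}{3}
= \frac{3}{8}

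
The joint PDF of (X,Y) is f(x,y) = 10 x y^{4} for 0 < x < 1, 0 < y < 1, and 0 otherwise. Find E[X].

E[X] = ∫_0^1 ∫_0^1 x × f(x,y) dy dx
= ∫_0^1 ∫_0^1 x × (10 x y^{4}) dy dx
= \frac{2}{3}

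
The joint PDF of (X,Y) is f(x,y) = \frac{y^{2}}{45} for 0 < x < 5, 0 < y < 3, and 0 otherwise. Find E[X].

f_X(x) = ∫_0^3 \frac{y^{2}}{45} dy = \frac{1}{5}
E[X] = ∫_0^5 x × (\frac{1}{5}) dx = \frac{5}{2}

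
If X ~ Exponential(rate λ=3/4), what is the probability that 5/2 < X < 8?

P(5/2 < X < 8) = ∫_{5/2}^{8} f(x) dx
where f(x) = \frac{3 e^{- \frac{3 x}{4}}}{4}
= - \frac{1}{e^{6}} + e^{- \frac{15}{8}}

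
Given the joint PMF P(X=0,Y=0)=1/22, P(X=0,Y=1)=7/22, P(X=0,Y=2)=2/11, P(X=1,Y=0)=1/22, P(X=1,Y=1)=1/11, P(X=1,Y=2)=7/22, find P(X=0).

P(X=0) = P(X=0,Y=0) + P(X=0,Y=1) + P(X=0,Y=2)
= 1/22 + 7/22 + 2/11
= 6/11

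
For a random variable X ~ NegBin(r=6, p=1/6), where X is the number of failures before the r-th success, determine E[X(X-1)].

E[X(X-1)] = E[X² - X] = E[X²] - E[X]
E[X] = 30
E[X²] = Var(X) + (E[X])² = 180 + (30)² = 1080
E[X(X-1)] = 1080 - 30 = 1050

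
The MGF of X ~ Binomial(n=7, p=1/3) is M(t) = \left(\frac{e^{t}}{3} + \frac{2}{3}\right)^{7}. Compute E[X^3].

To find E[X^3], compute M^(3)(0):
M^(1)(t) = \frac{7 \left(\frac{e^{t}}{3} + \frac{2}{3}\right)^{6} e^{t}}{3}
M^(2)(t) = \frac{7 \left(\frac{e^{t}}{3} + \frac{2}{3}\right)^{6} e^{t}}{3} + \frac{14 \left(\frac{e^{t}}{3} + \frac{2}{3}\right)^{5} e^{2 t}}{3}
M^(3)(t) = \frac{7 \left(\frac{e^{t}}{3} + \frac{2}{3}\right)^{6} e^{t}}{3} + 14 \left(\frac{e^{t}}{3} + \frac{2}{3}\right)^{5} e^{2 t} + \frac{70 \left(\frac{e^{t}}{3} + \frac{2}{3}\right)^{4} e^{3 t}}{9}
M^(3)(0) = \frac{217}{9}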